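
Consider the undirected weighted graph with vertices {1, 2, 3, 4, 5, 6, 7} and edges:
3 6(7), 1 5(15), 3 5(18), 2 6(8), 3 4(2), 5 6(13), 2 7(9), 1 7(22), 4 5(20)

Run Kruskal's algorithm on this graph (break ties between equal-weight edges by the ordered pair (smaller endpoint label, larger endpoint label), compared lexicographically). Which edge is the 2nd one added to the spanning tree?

Kruskal: consider edges lightest-first.
3 4 (2): add. Components now {1} {2} {3,4} {5} {6} {7}
3 6 (7): add. Components now {1} {2} {3,4,6} {5} {7}
2 6 (8): add. Components now {1} {2,3,4,6} {5} {7}
2 7 (9): add. Components now {1} {2,3,4,6,7} {5}
5 6 (13): add. Components now {1} {2,3,4,5,6,7}
1 5 (15): add. Components now {1,2,3,4,5,6,7}
The 2nd edge added is 3 6.

3-6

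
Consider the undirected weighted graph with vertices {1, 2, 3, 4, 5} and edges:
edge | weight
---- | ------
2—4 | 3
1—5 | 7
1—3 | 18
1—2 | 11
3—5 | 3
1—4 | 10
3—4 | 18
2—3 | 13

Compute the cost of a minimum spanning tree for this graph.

23

Kruskal: consider edges lightest-first.
2—4 (3): add. Components now {1} {2,4} {3} {5}
3—5 (3): add. Components now {1} {2,4} {3,5}
1—5 (7): add. Components now {1,3,5} {2,4}
1—4 (10): add. Components now {1,2,3,4,5}
MST edges: 2—4, 3—5, 1—5, 1—4; total weight 3+3+7+10 = 23.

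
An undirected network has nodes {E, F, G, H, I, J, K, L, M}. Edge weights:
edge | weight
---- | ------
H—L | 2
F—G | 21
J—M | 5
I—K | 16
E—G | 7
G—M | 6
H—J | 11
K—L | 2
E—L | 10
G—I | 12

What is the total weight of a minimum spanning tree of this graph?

65

Grow the tree from I using Prim:
Step 1: cheapest edge leaving the tree is G—I (12); add G.
Step 2: cheapest edge leaving the tree is G—M (6); add M.
Step 3: cheapest edge leaving the tree is J—M (5); add J.
Step 4: cheapest edge leaving the tree is E—G (7); add E.
Step 5: cheapest edge leaving the tree is E—L (10); add L.
Step 6: cheapest edge leaving the tree is H—L (2); add H.
Step 7: cheapest edge leaving the tree is K—L (2); add K.
Step 8: cheapest edge leaving the tree is F—G (21); add F.
MST edges: G—I, G—M, J—M, E—G, E—L, H—L, K—L, F—G; total weight 12+6+5+7+10+2+2+21 = 65.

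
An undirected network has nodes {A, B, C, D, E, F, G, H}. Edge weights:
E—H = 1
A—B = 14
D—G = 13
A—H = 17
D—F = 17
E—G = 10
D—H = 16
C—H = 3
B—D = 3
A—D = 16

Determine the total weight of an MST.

61

Kruskal: consider edges lightest-first.
E—H (1): add — endpoints in different components.
B—D (3): add — endpoints in different components.
C—H (3): add — endpoints in different components.
E—G (10): add — endpoints in different components.
D—G (13): add — endpoints in different components.
A—B (14): add — endpoints in different components.
A—D (16): skip — A and D already connected.
D—H (16): skip — D and H already connected.
A—H (17): skip — A and H already connected.
D—F (17): add — endpoints in different components.
MST edges: E—H, B—D, C—H, E—G, D—G, A—B, D—F; total weight 1+3+3+10+13+14+17 = 61.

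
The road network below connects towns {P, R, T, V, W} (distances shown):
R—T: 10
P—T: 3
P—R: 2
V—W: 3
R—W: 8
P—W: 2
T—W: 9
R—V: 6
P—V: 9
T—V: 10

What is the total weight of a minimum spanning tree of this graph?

Prim, starting at R.
Step 1: cheapest edge leaving the tree is P—R (2); add P.
Step 2: cheapest edge leaving the tree is P—W (2); add W.
Step 3: cheapest edge leaving the tree is P—T (3); add T.
Step 4: cheapest edge leaving the tree is V—W (3); add V.
MST edges: P—R, P—W, P—T, V—W; total weight 2+2+3+3 = 10.

10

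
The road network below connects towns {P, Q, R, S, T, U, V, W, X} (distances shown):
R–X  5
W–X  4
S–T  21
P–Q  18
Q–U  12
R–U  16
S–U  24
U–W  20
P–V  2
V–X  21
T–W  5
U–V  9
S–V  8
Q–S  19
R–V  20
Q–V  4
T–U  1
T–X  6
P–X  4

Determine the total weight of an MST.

Kruskal's algorithm — process edges by increasing weight (ties by edge label):
T–U (1): add — endpoints in different components.
P–V (2): add — endpoints in different components.
P–X (4): add — endpoints in different components.
Q–V (4): add — endpoints in different components.
W–X (4): add — endpoints in different components.
R–X (5): add — endpoints in different components.
T–W (5): add — endpoints in different components.
T–X (6): skip — T and X already connected.
S–V (8): add — endpoints in different components.
MST edges: T–U, P–V, P–X, Q–V, W–X, R–X, T–W, S–V; total weight 1+2+4+4+4+5+5+8 = 33.

33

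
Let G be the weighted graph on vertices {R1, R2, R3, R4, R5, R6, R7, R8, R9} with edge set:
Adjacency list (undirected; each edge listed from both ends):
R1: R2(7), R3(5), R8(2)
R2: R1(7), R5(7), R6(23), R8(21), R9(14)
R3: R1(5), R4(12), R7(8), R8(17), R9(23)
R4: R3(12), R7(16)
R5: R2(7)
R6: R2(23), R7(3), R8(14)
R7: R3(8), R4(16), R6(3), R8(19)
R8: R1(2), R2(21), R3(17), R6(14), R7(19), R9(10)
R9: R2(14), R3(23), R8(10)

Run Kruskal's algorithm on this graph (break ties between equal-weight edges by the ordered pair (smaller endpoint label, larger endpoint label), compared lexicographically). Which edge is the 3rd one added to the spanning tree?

R1-R3

Kruskal: consider edges lightest-first.
R1-R8 (2): add — endpoints in different components.
R6-R7 (3): add — endpoints in different components.
R1-R3 (5): add — endpoints in different components.
R1-R2 (7): add — endpoints in different components.
R2-R5 (7): add — endpoints in different components.
R3-R7 (8): add — endpoints in different components.
R8-R9 (10): add — endpoints in different components.
R3-R4 (12): add — endpoints in different components.
The 3rd edge added is R1-R3.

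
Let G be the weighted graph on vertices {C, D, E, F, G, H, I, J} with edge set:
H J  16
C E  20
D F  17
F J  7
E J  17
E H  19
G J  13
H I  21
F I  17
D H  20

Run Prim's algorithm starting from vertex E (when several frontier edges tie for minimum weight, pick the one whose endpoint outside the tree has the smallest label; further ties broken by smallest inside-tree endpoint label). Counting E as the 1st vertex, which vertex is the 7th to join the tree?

Grow the tree from E using Prim:
Step 1: cheapest edge leaving the tree is E J (17); add J.
Step 2: cheapest edge leaving the tree is F J (7); add F.
Step 3: cheapest edge leaving the tree is G J (13); add G.
Step 4: cheapest edge leaving the tree is H J (16); add H.
Step 5: cheapest edge leaving the tree is D F (17); add D.
Step 6: cheapest edge leaving the tree is F I (17); add I.
Step 7: cheapest edge leaving the tree is C E (20); add C.
Vertex order: E, J, F, G, H, D, I, C. The 7th vertex is I.

I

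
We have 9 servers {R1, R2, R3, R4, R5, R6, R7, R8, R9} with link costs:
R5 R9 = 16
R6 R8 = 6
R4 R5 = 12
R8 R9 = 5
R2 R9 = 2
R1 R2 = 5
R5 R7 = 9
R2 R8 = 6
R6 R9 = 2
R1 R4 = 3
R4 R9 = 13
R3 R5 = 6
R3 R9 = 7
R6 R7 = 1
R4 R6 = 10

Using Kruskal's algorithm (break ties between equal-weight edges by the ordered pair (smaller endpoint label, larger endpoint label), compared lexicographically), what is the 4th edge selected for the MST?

Kruskal's algorithm — process edges by increasing weight (ties by edge label):
R6 R7 (1): add — endpoints in different components.
R2 R9 (2): add — endpoints in different components.
R6 R9 (2): add — endpoints in different components.
R1 R4 (3): add — endpoints in different components.
R1 R2 (5): add — endpoints in different components.
R8 R9 (5): add — endpoints in different components.
R2 R8 (6): skip — R2 and R8 already connected.
R3 R5 (6): add — endpoints in different components.
R6 R8 (6): skip — R6 and R8 already connected.
R3 R9 (7): add — endpoints in different components.
The 4th edge added is R1 R4.

R1-R4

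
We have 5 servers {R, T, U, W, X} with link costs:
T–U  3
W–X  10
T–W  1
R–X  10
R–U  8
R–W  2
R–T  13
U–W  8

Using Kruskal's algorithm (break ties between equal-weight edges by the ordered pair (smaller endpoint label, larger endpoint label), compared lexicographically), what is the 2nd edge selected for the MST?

Kruskal's algorithm — process edges by increasing weight (ties by edge label):
T–W (1): add. Components now {R} {T,W} {U} {X}
R–W (2): add. Components now {R,T,W} {U} {X}
T–U (3): add. Components now {R,T,U,W} {X}
R–U (8): skip — R and U already connected.
U–W (8): skip — W and U already connected.
R–X (10): add. Components now {R,T,U,W,X}
The 2nd edge added is R–W.

R-W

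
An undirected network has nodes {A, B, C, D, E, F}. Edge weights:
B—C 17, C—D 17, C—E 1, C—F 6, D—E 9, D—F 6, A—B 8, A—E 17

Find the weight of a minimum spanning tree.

38

Prim's algorithm from D:
Step 1: cheapest edge leaving the tree is D—F (6); add F.
Step 2: cheapest edge leaving the tree is C—F (6); add C.
Step 3: cheapest edge leaving the tree is C—E (1); add E.
Step 4: cheapest edge leaving the tree is A—E (17); add A.
Step 5: cheapest edge leaving the tree is A—B (8); add B.
MST edges: D—F, C—F, C—E, A—E, A—B; total weight 6+6+1+17+8 = 38.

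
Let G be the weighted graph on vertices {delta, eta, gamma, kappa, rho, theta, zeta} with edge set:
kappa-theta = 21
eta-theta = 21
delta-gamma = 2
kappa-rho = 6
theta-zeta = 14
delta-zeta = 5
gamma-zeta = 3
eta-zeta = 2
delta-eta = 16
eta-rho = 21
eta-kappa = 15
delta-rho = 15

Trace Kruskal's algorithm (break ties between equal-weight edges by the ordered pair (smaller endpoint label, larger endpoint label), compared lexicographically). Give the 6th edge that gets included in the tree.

delta-rho

Kruskal's algorithm — process edges by increasing weight (ties by edge label):
delta-gamma (2): add — endpoints in different components.
eta-zeta (2): add — endpoints in different components.
gamma-zeta (3): add — endpoints in different components.
delta-zeta (5): skip — delta and zeta already connected.
kappa-rho (6): add — endpoints in different components.
theta-zeta (14): add — endpoints in different components.
delta-rho (15): add — endpoints in different components.
The 6th edge added is delta-rho.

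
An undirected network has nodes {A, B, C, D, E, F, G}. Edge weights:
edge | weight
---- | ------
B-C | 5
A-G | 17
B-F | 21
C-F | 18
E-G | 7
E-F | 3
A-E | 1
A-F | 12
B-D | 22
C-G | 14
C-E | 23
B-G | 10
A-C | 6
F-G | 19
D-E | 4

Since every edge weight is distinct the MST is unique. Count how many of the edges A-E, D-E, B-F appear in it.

Sort edges by weight, then run Kruskal:
A-E (1): add — endpoints in different components.
E-F (3): add — endpoints in different components.
D-E (4): add — endpoints in different components.
B-C (5): add — endpoints in different components.
A-C (6): add — endpoints in different components.
E-G (7): add — endpoints in different components.
MST edge set: {A-E, E-F, D-E, B-C, A-C, E-G}.
Of the listed edges, {A-E, D-E} are in the MST → 2.

2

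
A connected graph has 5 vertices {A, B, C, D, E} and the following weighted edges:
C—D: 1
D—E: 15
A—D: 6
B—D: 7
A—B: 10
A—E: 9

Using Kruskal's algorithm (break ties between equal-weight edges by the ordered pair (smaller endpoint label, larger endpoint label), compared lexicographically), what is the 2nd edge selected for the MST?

A-D

Kruskal's algorithm — process edges by increasing weight (ties by edge label):
C—D (1): add — endpoints in different components.
A—D (6): add — endpoints in different components.
B—D (7): add — endpoints in different components.
A—E (9): add — endpoints in different components.
The 2nd edge added is A—D.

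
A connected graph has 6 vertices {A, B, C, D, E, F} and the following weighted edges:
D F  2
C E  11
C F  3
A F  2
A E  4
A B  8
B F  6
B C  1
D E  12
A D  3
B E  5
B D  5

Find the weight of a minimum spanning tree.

Kruskal's algorithm — process edges by increasing weight (ties by edge label):
B C (1): add — endpoints in different components.
A F (2): add — endpoints in different components.
D F (2): add — endpoints in different components.
A D (3): skip — A and D already connected.
C F (3): add — endpoints in different components.
A E (4): add — endpoints in different components.
MST edges: B C, A F, D F, C F, A E; total weight 1+2+2+3+4 = 12.

12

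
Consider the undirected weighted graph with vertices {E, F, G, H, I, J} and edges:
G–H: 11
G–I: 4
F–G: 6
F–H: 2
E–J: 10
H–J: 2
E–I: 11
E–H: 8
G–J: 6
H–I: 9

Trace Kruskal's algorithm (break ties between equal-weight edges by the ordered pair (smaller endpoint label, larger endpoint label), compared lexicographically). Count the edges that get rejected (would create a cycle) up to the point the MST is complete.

Kruskal's algorithm — process edges by increasing weight (ties by edge label):
F–H (2): add — endpoints in different components.
H–J (2): add — endpoints in different components.
G–I (4): add — endpoints in different components.
F–G (6): add — endpoints in different components.
G–J (6): skip — G and J already connected.
E–H (8): add — endpoints in different components.
Edges rejected before the tree was complete: 1.

1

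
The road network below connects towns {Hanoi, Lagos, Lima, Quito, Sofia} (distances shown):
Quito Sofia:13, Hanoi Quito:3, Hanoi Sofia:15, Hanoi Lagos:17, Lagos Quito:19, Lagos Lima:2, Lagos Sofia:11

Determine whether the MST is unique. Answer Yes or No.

Yes

Kruskal's algorithm — process edges by increasing weight (ties by edge label):
Lagos Lima (2): add. Components now {Lagos,Lima} {Hanoi} {Sofia} {Quito}
Hanoi Quito (3): add. Components now {Lagos,Lima} {Hanoi,Quito} {Sofia}
Lagos Sofia (11): add. Components now {Lagos,Lima,Sofia} {Hanoi,Quito}
Quito Sofia (13): add. Components now {Hanoi,Lagos,Lima,Quito,Sofia}
Every non-tree edge has weight strictly greater than the heaviest edge on the tree path between its endpoints, so the MST is unique.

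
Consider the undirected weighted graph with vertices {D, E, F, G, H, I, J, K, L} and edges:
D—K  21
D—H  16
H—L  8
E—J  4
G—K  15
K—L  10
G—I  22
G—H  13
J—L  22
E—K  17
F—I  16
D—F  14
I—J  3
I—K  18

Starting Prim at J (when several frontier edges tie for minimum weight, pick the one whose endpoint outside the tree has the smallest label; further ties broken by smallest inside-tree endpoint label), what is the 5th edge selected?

D-H

Prim's algorithm from J:
Step 1: cheapest edge leaving the tree is I—J (3); add I.
Step 2: cheapest edge leaving the tree is E—J (4); add E.
Step 3: cheapest edge leaving the tree is F—I (16); add F.
Step 4: cheapest edge leaving the tree is D—F (14); add D.
Step 5: cheapest edge leaving the tree is D—H (16); add H.
Step 6: cheapest edge leaving the tree is H—L (8); add L.
Step 7: cheapest edge leaving the tree is K—L (10); add K.
Step 8: cheapest edge leaving the tree is G—H (13); add G.
The 5th edge added is D—H.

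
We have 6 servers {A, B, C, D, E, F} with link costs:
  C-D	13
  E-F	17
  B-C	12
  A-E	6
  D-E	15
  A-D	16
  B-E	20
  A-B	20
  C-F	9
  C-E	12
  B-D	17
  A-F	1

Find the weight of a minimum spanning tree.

41

Sort edges by weight, then run Kruskal:
A-F (1): add — endpoints in different components.
A-E (6): add — endpoints in different components.
C-F (9): add — endpoints in different components.
B-C (12): add — endpoints in different components.
C-E (12): skip — C and E already connected.
C-D (13): add — endpoints in different components.
MST edges: A-F, A-E, C-F, B-C, C-D; total weight 1+6+9+12+13 = 41.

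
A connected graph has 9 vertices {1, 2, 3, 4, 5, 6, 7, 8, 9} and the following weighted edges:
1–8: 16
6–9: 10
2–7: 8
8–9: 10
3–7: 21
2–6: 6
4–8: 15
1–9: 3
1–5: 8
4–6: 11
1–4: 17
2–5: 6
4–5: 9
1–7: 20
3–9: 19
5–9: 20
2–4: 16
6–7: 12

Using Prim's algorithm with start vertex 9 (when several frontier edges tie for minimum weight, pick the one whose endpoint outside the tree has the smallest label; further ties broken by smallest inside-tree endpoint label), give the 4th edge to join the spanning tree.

Prim, starting at 9.
Step 1: cheapest edge leaving the tree is 1–9 (3); add 1.
Step 2: cheapest edge leaving the tree is 1–5 (8); add 5.
Step 3: cheapest edge leaving the tree is 2–5 (6); add 2.
Step 4: cheapest edge leaving the tree is 2–6 (6); add 6.
Step 5: cheapest edge leaving the tree is 2–7 (8); add 7.
Step 6: cheapest edge leaving the tree is 4–5 (9); add 4.
Step 7: cheapest edge leaving the tree is 8–9 (10); add 8.
Step 8: cheapest edge leaving the tree is 3–9 (19); add 3.
The 4th edge added is 2–6.

2-6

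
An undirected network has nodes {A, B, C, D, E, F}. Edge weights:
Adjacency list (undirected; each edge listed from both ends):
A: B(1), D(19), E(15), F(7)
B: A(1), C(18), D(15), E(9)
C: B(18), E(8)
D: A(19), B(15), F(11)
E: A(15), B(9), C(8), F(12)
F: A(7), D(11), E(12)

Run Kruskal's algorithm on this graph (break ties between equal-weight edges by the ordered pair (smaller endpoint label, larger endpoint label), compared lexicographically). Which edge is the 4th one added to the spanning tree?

B-E

Sort edges by weight, then run Kruskal:
A B (1): add. Components now {A,B} {C} {D} {E} {F}
A F (7): add. Components now {A,B,F} {C} {D} {E}
C E (8): add. Components now {A,B,F} {C,E} {D}
B E (9): add. Components now {A,B,C,E,F} {D}
D F (11): add. Components now {A,B,C,D,E,F}
The 4th edge added is B E.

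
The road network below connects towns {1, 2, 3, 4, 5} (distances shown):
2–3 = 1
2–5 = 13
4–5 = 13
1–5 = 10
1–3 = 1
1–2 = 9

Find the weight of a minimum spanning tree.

Prim's algorithm from 5:
Step 1: cheapest edge leaving the tree is 1–5 (10); add 1.
Step 2: cheapest edge leaving the tree is 1–3 (1); add 3.
Step 3: cheapest edge leaving the tree is 2–3 (1); add 2.
Step 4: cheapest edge leaving the tree is 4–5 (13); add 4.
MST edges: 1–5, 1–3, 2–3, 4–5; total weight 10+1+1+13 = 25.

25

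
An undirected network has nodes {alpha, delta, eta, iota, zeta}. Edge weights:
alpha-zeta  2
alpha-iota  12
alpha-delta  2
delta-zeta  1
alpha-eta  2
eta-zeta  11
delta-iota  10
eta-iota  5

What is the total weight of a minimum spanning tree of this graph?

10

Kruskal's algorithm — process edges by increasing weight (ties by edge label):
delta-zeta (1): add — endpoints in different components.
alpha-delta (2): add — endpoints in different components.
alpha-eta (2): add — endpoints in different components.
alpha-zeta (2): skip — zeta and alpha already connected.
eta-iota (5): add — endpoints in different components.
MST edges: delta-zeta, alpha-delta, alpha-eta, eta-iota; total weight 1+2+2+5 = 10.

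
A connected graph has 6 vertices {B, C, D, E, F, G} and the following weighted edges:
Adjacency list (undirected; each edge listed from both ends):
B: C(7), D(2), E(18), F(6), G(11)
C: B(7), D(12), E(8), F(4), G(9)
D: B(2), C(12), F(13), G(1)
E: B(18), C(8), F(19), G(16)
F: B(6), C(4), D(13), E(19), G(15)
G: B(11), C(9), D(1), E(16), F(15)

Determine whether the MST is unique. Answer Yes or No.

Yes

Kruskal's algorithm — process edges by increasing weight (ties by edge label):
D G (1): add — endpoints in different components.
B D (2): add — endpoints in different components.
C F (4): add — endpoints in different components.
B F (6): add — endpoints in different components.
B C (7): skip — B and C already connected.
C E (8): add — endpoints in different components.
Every non-tree edge has weight strictly greater than the heaviest edge on the tree path between its endpoints, so the MST is unique.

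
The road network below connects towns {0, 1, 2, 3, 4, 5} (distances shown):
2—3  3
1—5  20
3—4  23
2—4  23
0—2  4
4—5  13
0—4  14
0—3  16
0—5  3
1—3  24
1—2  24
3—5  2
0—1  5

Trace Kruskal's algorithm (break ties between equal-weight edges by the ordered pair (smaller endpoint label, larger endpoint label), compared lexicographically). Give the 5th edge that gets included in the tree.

4-5

Kruskal: consider edges lightest-first.
3—5 (2): add — endpoints in different components.
0—5 (3): add — endpoints in different components.
2—3 (3): add — endpoints in different components.
0—2 (4): skip — 0 and 2 already connected.
0—1 (5): add — endpoints in different components.
4—5 (13): add — endpoints in different components.
The 5th edge added is 4—5.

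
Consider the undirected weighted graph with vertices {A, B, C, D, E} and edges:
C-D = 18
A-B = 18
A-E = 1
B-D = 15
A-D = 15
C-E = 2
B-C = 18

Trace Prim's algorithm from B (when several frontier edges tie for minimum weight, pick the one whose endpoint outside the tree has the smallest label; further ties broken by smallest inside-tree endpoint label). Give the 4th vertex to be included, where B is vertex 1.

E

Prim's algorithm from B:
Step 1: cheapest edge leaving the tree is B-D (15); add D.
Step 2: cheapest edge leaving the tree is A-D (15); add A.
Step 3: cheapest edge leaving the tree is A-E (1); add E.
Step 4: cheapest edge leaving the tree is C-E (2); add C.
Vertex order: B, D, A, E, C. The 4th vertex is E.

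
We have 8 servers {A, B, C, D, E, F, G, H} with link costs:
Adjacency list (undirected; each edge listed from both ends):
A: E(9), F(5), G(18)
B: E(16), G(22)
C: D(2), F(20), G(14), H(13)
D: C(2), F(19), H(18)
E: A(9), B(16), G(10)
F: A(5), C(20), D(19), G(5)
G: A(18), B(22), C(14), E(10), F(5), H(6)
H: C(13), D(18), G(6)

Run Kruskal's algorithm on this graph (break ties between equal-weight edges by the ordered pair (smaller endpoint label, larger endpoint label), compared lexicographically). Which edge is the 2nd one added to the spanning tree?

A-F

Kruskal's algorithm — process edges by increasing weight (ties by edge label):
C—D (2): add — endpoints in different components.
A—F (5): add — endpoints in different components.
F—G (5): add — endpoints in different components.
G—H (6): add — endpoints in different components.
A—E (9): add — endpoints in different components.
E—G (10): skip — E and G already connected.
C—H (13): add — endpoints in different components.
C—G (14): skip — C and G already connected.
B—E (16): add — endpoints in different components.
The 2nd edge added is A—F.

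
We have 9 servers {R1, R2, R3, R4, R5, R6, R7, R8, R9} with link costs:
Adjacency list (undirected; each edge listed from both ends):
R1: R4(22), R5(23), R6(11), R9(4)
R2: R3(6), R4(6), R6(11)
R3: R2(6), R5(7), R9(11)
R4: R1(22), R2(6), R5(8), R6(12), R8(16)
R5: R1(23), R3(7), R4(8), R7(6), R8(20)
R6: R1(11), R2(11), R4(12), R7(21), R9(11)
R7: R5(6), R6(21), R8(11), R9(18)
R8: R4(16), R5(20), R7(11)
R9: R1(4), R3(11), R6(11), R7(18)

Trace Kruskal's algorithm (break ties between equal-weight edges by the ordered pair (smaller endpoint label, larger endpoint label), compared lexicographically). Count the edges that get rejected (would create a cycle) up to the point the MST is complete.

Kruskal: consider edges lightest-first.
R1–R9 (4): add — endpoints in different components.
R2–R3 (6): add — endpoints in different components.
R2–R4 (6): add — endpoints in different components.
R5–R7 (6): add — endpoints in different components.
R3–R5 (7): add — endpoints in different components.
R4–R5 (8): skip — R5 and R4 already connected.
R1–R6 (11): add — endpoints in different components.
R2–R6 (11): add — endpoints in different components.
R3–R9 (11): skip — R3 and R9 already connected.
R6–R9 (11): skip — R6 and R9 already connected.
R7–R8 (11): add — endpoints in different components.
Edges rejected before the tree was complete: 3.

3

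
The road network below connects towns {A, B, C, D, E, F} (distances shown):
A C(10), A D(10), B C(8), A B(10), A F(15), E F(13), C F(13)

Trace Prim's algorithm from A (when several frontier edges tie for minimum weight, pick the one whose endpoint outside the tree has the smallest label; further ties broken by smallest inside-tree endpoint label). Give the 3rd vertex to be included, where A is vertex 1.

Grow the tree from A using Prim:
Step 1: cheapest edge leaving the tree is A B (10); add B.
Step 2: cheapest edge leaving the tree is B C (8); add C.
Step 3: cheapest edge leaving the tree is A D (10); add D.
Step 4: cheapest edge leaving the tree is C F (13); add F.
Step 5: cheapest edge leaving the tree is E F (13); add E.
Vertex order: A, B, C, D, F, E. The 3rd vertex is C.

C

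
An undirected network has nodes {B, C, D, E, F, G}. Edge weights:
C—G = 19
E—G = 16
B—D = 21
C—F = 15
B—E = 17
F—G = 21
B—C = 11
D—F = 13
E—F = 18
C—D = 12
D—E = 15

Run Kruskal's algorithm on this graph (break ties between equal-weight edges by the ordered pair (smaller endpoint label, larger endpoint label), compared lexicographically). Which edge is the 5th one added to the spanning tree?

Kruskal: consider edges lightest-first.
B—C (11): add. Components now {B,C} {D} {E} {F} {G}
C—D (12): add. Components now {B,C,D} {E} {F} {G}
D—F (13): add. Components now {B,C,D,F} {E} {G}
C—F (15): skip — C and F already connected.
D—E (15): add. Components now {B,C,D,E,F} {G}
E—G (16): add. Components now {B,C,D,E,F,G}
The 5th edge added is E—G.

E-G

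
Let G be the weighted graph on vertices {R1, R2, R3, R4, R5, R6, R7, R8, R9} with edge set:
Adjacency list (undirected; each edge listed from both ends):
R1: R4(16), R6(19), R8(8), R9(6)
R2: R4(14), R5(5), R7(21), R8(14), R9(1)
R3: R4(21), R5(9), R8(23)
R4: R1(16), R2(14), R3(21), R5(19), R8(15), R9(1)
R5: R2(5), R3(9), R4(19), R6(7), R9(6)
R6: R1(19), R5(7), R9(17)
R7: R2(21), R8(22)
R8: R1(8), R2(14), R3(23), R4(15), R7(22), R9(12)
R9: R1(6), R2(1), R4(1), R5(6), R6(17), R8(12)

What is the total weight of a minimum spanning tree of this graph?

58

Kruskal's algorithm — process edges by increasing weight (ties by edge label):
R2 R9 (1): add — endpoints in different components.
R4 R9 (1): add — endpoints in different components.
R2 R5 (5): add — endpoints in different components.
R1 R9 (6): add — endpoints in different components.
R5 R9 (6): skip — R5 and R9 already connected.
R5 R6 (7): add — endpoints in different components.
R1 R8 (8): add — endpoints in different components.
R3 R5 (9): add — endpoints in different components.
R8 R9 (12): skip — R8 and R9 already connected.
R2 R4 (14): skip — R2 and R4 already connected.
R2 R8 (14): skip — R8 and R2 already connected.
R4 R8 (15): skip — R8 and R4 already connected.
R1 R4 (16): skip — R1 and R4 already connected.
R6 R9 (17): skip — R9 and R6 already connected.
R1 R6 (19): skip — R1 and R6 already connected.
R4 R5 (19): skip — R5 and R4 already connected.
R2 R7 (21): add — endpoints in different components.
MST edges: R2 R9, R4 R9, R2 R5, R1 R9, R5 R6, R1 R8, R3 R5, R2 R7; total weight 1+1+5+6+7+8+9+21 = 58.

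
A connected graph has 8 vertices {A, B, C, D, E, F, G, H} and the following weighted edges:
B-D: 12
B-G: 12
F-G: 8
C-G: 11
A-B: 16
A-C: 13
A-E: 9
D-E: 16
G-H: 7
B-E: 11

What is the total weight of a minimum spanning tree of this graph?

70

Kruskal: consider edges lightest-first.
G-H (7): add — endpoints in different components.
F-G (8): add — endpoints in different components.
A-E (9): add — endpoints in different components.
B-E (11): add — endpoints in different components.
C-G (11): add — endpoints in different components.
B-D (12): add — endpoints in different components.
B-G (12): add — endpoints in different components.
MST edges: G-H, F-G, A-E, B-E, C-G, B-D, B-G; total weight 7+8+9+11+11+12+12 = 70.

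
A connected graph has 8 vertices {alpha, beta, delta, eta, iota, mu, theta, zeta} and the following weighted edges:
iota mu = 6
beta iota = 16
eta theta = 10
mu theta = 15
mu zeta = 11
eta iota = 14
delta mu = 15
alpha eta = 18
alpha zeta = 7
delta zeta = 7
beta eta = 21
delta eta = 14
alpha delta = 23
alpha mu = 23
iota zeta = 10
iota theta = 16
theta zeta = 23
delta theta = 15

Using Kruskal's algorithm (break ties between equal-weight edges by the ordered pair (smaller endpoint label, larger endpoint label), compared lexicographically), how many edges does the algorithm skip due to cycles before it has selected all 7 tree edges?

Kruskal's algorithm — process edges by increasing weight (ties by edge label):
iota mu (6): add — endpoints in different components.
alpha zeta (7): add — endpoints in different components.
delta zeta (7): add — endpoints in different components.
eta theta (10): add — endpoints in different components.
iota zeta (10): add — endpoints in different components.
mu zeta (11): skip — zeta and mu already connected.
delta eta (14): add — endpoints in different components.
eta iota (14): skip — eta and iota already connected.
delta mu (15): skip — mu and delta already connected.
delta theta (15): skip — theta and delta already connected.
mu theta (15): skip — mu and theta already connected.
beta iota (16): add — endpoints in different components.
Edges rejected before the tree was complete: 5.

5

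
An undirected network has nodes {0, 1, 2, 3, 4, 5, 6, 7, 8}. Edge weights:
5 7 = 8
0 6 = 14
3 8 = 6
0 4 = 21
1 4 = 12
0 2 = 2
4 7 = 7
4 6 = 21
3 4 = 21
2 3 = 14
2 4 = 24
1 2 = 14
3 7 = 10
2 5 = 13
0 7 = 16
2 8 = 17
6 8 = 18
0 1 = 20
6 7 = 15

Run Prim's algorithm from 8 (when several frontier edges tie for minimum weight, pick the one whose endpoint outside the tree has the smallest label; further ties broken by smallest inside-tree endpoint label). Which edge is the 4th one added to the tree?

5-7

Prim, starting at 8.
Step 1: cheapest edge leaving the tree is 3 8 (6); add 3.
Step 2: cheapest edge leaving the tree is 3 7 (10); add 7.
Step 3: cheapest edge leaving the tree is 4 7 (7); add 4.
Step 4: cheapest edge leaving the tree is 5 7 (8); add 5.
Step 5: cheapest edge leaving the tree is 1 4 (12); add 1.
Step 6: cheapest edge leaving the tree is 2 5 (13); add 2.
Step 7: cheapest edge leaving the tree is 0 2 (2); add 0.
Step 8: cheapest edge leaving the tree is 0 6 (14); add 6.
The 4th edge added is 5 7.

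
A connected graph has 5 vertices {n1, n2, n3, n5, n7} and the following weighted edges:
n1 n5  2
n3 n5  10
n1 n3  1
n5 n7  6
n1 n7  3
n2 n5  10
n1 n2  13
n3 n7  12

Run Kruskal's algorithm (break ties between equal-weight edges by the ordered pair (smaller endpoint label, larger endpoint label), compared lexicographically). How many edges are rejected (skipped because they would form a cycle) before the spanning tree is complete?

Kruskal's algorithm — process edges by increasing weight (ties by edge label):
n1 n3 (1): add. Components now {n2} {n7} {n5} {n1,n3}
n1 n5 (2): add. Components now {n2} {n7} {n1,n3,n5}
n1 n7 (3): add. Components now {n2} {n1,n3,n5,n7}
n5 n7 (6): skip — n7 and n5 already connected.
n2 n5 (10): add. Components now {n1,n2,n3,n5,n7}
Edges rejected before the tree was complete: 1.

1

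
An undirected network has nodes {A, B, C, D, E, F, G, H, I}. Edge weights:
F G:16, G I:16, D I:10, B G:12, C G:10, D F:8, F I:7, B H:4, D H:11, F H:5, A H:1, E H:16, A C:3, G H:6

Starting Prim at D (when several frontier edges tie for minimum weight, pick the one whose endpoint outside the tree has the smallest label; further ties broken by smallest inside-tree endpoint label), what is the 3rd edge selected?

Grow the tree from D using Prim:
Step 1: cheapest edge leaving the tree is D F (8); add F.
Step 2: cheapest edge leaving the tree is F H (5); add H.
Step 3: cheapest edge leaving the tree is A H (1); add A.
Step 4: cheapest edge leaving the tree is A C (3); add C.
Step 5: cheapest edge leaving the tree is B H (4); add B.
Step 6: cheapest edge leaving the tree is G H (6); add G.
Step 7: cheapest edge leaving the tree is F I (7); add I.
Step 8: cheapest edge leaving the tree is E H (16); add E.
The 3rd edge added is A H.

A-H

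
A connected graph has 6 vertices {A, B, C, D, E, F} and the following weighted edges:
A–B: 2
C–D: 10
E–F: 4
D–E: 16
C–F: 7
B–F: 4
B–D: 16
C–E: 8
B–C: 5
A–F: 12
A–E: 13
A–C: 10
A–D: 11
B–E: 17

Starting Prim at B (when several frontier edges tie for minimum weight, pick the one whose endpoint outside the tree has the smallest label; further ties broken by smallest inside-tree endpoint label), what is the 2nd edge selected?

B-F

Prim, starting at B.
Step 1: frontier [A–B 2, B–F 4, B–C 5, B–D 16, B–E 17] → take A–B (2); add A.
Step 2: frontier [A–C 10, A–D 11, A–F 12, A–E 13, B–F 4, B–C 5, B–D 16, B–E 17] → take B–F (4); add F.
Step 3: frontier [A–C 10, A–D 11, A–E 13, B–C 5, B–D 16, B–E 17, E–F 4, C–F 7] → take E–F (4); add E.
Step 4: frontier [A–C 10, A–D 11, B–C 5, B–D 16, C–E 8, D–E 16, C–F 7] → take B–C (5); add C.
Step 5: frontier [A–D 11, B–D 16, C–D 10, D–E 16] → take C–D (10); add D.
The 2nd edge added is B–F.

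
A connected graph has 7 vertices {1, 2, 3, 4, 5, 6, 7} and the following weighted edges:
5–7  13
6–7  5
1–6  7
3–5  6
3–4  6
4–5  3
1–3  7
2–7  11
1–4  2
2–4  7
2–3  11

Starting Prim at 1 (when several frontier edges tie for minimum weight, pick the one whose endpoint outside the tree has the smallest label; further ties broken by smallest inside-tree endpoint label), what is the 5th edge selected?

1-6

Prim's algorithm from 1:
Step 1: cheapest edge leaving the tree is 1–4 (2); add 4.
Step 2: cheapest edge leaving the tree is 4–5 (3); add 5.
Step 3: cheapest edge leaving the tree is 3–4 (6); add 3.
Step 4: cheapest edge leaving the tree is 2–4 (7); add 2.
Step 5: cheapest edge leaving the tree is 1–6 (7); add 6.
Step 6: cheapest edge leaving the tree is 6–7 (5); add 7.
The 5th edge added is 1–6.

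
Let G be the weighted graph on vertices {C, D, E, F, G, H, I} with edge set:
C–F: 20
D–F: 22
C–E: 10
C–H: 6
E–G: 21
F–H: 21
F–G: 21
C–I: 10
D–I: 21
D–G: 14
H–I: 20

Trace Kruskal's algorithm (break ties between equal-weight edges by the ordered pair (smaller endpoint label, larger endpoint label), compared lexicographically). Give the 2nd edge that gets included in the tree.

Kruskal: consider edges lightest-first.
C–H (6): add — endpoints in different components.
C–E (10): add — endpoints in different components.
C–I (10): add — endpoints in different components.
D–G (14): add — endpoints in different components.
C–F (20): add — endpoints in different components.
H–I (20): skip — H and I already connected.
D–I (21): add — endpoints in different components.
The 2nd edge added is C–E.

C-E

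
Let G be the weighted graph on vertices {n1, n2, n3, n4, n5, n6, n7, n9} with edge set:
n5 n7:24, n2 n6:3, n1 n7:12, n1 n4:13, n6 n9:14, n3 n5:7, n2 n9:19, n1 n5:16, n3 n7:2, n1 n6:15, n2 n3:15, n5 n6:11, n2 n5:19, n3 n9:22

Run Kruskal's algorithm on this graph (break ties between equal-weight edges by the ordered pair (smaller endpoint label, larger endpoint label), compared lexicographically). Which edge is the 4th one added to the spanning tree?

n5-n6

Kruskal's algorithm — process edges by increasing weight (ties by edge label):
n3 n7 (2): add — endpoints in different components.
n2 n6 (3): add — endpoints in different components.
n3 n5 (7): add — endpoints in different components.
n5 n6 (11): add — endpoints in different components.
n1 n7 (12): add — endpoints in different components.
n1 n4 (13): add — endpoints in different components.
n6 n9 (14): add — endpoints in different components.
The 4th edge added is n5 n6.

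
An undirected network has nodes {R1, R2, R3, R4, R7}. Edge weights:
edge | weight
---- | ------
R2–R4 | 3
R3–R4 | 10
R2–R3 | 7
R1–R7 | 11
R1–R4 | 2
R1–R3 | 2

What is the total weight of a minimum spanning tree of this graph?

18

Kruskal's algorithm — process edges by increasing weight (ties by edge label):
R1–R3 (2): add — endpoints in different components.
R1–R4 (2): add — endpoints in different components.
R2–R4 (3): add — endpoints in different components.
R2–R3 (7): skip — R2 and R3 already connected.
R3–R4 (10): skip — R4 and R3 already connected.
R1–R7 (11): add — endpoints in different components.
MST edges: R1–R3, R1–R4, R2–R4, R1–R7; total weight 2+2+3+11 = 18.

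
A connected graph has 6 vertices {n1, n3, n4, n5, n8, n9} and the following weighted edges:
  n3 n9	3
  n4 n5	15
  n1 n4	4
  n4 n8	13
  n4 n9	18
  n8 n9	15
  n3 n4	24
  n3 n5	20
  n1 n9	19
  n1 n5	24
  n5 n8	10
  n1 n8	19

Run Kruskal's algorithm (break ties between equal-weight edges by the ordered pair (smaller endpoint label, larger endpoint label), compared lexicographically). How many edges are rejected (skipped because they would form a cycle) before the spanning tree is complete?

Kruskal's algorithm — process edges by increasing weight (ties by edge label):
n3 n9 (3): add. Components now {n3,n9} {n1} {n5} {n8} {n4}
n1 n4 (4): add. Components now {n3,n9} {n1,n4} {n5} {n8}
n5 n8 (10): add. Components now {n3,n9} {n1,n4} {n5,n8}
n4 n8 (13): add. Components now {n3,n9} {n1,n4,n5,n8}
n4 n5 (15): skip — n5 and n4 already connected.
n8 n9 (15): add. Components now {n1,n3,n4,n5,n8,n9}
Edges rejected before the tree was complete: 1.

1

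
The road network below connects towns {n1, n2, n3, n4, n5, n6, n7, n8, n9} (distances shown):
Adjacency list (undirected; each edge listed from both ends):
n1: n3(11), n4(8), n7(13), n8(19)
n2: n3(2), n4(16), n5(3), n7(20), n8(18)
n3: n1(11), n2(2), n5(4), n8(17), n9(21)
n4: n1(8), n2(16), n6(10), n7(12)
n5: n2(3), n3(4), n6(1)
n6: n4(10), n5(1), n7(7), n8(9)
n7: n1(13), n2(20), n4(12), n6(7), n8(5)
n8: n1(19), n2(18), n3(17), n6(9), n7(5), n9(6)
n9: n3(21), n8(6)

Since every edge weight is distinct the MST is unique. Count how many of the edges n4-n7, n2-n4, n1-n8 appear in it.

Kruskal's algorithm — process edges by increasing weight (ties by edge label):
n5-n6 (1): add — endpoints in different components.
n2-n3 (2): add — endpoints in different components.
n2-n5 (3): add — endpoints in different components.
n3-n5 (4): skip — n3 and n5 already connected.
n7-n8 (5): add — endpoints in different components.
n8-n9 (6): add — endpoints in different components.
n6-n7 (7): add — endpoints in different components.
n1-n4 (8): add — endpoints in different components.
n6-n8 (9): skip — n6 and n8 already connected.
n4-n6 (10): add — endpoints in different components.
MST edge set: {n5-n6, n2-n3, n2-n5, n7-n8, n8-n9, n6-n7, n1-n4, n4-n6}.
Of the listed edges, {} are in the MST → 0.

0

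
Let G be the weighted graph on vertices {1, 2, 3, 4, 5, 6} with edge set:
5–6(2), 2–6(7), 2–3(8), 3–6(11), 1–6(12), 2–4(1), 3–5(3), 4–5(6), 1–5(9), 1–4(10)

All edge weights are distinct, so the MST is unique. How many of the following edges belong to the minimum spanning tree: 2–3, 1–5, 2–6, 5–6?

Sort edges by weight, then run Kruskal:
2–4 (1): add — endpoints in different components.
5–6 (2): add — endpoints in different components.
3–5 (3): add — endpoints in different components.
4–5 (6): add — endpoints in different components.
2–6 (7): skip — 2 and 6 already connected.
2–3 (8): skip — 2 and 3 already connected.
1–5 (9): add — endpoints in different components.
MST edge set: {2–4, 5–6, 3–5, 4–5, 1–5}.
Of the listed edges, {1–5, 5–6} are in the MST → 2.

2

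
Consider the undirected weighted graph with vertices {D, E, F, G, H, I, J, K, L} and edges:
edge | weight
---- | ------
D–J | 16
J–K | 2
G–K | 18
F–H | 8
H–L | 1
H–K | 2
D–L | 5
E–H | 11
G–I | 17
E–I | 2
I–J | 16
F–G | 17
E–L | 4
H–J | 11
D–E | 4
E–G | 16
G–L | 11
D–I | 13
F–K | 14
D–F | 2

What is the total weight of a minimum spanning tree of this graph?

28

Prim, starting at E.
Step 1: cheapest edge leaving the tree is E–I (2); add I.
Step 2: cheapest edge leaving the tree is D–E (4); add D.
Step 3: cheapest edge leaving the tree is D–F (2); add F.
Step 4: cheapest edge leaving the tree is E–L (4); add L.
Step 5: cheapest edge leaving the tree is H–L (1); add H.
Step 6: cheapest edge leaving the tree is H–K (2); add K.
Step 7: cheapest edge leaving the tree is J–K (2); add J.
Step 8: cheapest edge leaving the tree is G–L (11); add G.
MST edges: E–I, D–E, D–F, E–L, H–L, H–K, J–K, G–L; total weight 2+4+2+4+1+2+2+11 = 28.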